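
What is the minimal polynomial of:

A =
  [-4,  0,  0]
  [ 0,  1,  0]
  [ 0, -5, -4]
x^2 + 3*x - 4

The characteristic polynomial is χ_A(x) = (x - 1)*(x + 4)^2, so the eigenvalues are known. The minimal polynomial is
  m_A(x) = Π_λ (x − λ)^{k_λ}
where k_λ is the size of the *largest* Jordan block for λ (equivalently, the smallest k with (A − λI)^k v = 0 for every generalised eigenvector v of λ).

  λ = -4: largest Jordan block has size 1, contributing (x + 4)
  λ = 1: largest Jordan block has size 1, contributing (x − 1)

So m_A(x) = (x - 1)*(x + 4) = x^2 + 3*x - 4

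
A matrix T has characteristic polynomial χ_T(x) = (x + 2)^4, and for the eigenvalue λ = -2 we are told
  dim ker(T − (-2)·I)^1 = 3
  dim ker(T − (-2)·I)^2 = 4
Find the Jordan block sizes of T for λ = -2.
Block sizes for λ = -2: [2, 1, 1]

From the dimensions of kernels of powers, the number of Jordan blocks of size at least j is d_j − d_{j−1} where d_j = dim ker(N^j) (with d_0 = 0). Computing the differences gives [3, 1].
The number of blocks of size exactly k is (#blocks of size ≥ k) − (#blocks of size ≥ k + 1), so the partition is: 2 block(s) of size 1, 1 block(s) of size 2.
In nonincreasing order the block sizes are [2, 1, 1].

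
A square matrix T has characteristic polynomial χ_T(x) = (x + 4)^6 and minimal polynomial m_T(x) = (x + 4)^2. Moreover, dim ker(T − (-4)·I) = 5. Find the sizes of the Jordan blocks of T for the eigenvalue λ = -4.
Block sizes for λ = -4: [2, 1, 1, 1, 1]

Step 1 — from the characteristic polynomial, algebraic multiplicity of λ = -4 is 6. From dim ker(T − (-4)·I) = 5, there are exactly 5 Jordan blocks for λ = -4.
Step 2 — from the minimal polynomial, the factor (x + 4)^2 tells us the largest block for λ = -4 has size 2.
Step 3 — with total size 6, 5 blocks, and largest block 2, the block sizes (in nonincreasing order) are [2, 1, 1, 1, 1].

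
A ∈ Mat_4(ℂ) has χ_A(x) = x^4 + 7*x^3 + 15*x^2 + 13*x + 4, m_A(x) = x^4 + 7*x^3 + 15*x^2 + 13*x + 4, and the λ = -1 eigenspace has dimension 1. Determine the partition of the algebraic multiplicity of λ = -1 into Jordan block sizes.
Block sizes for λ = -1: [3]

Step 1 — from the characteristic polynomial, algebraic multiplicity of λ = -1 is 3. From dim ker(A − (-1)·I) = 1, there are exactly 1 Jordan blocks for λ = -1.
Step 2 — from the minimal polynomial, the factor (x + 1)^3 tells us the largest block for λ = -1 has size 3.
Step 3 — with total size 3, 1 blocks, and largest block 3, the block sizes (in nonincreasing order) are [3].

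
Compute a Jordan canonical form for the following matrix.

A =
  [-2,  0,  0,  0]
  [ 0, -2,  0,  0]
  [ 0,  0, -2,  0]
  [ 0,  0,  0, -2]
J_1(-2) ⊕ J_1(-2) ⊕ J_1(-2) ⊕ J_1(-2)

The characteristic polynomial is
  det(x·I − A) = x^4 + 8*x^3 + 24*x^2 + 32*x + 16 = (x + 2)^4

Eigenvalues and multiplicities (the geometric multiplicity of λ is n − rank(A − λI), which equals the number of Jordan blocks for λ):
  λ = -2: algebraic multiplicity = 4, geometric multiplicity = 4

Determining the block sizes for each eigenvalue:
  λ = -2: gm = am = 4, so every block has size 1 → block sizes [1, 1, 1, 1]

Assembling the blocks gives a Jordan form
J =
  [-2,  0,  0,  0]
  [ 0, -2,  0,  0]
  [ 0,  0, -2,  0]
  [ 0,  0,  0, -2]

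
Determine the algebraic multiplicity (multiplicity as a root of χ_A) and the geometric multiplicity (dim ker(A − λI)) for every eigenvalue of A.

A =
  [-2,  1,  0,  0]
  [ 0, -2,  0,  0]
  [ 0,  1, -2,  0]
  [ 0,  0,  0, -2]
λ = -2: alg = 4, geom = 3

Step 1 — factor the characteristic polynomial to read off the algebraic multiplicities:
  χ_A(x) = (x + 2)^4

Step 2 — compute geometric multiplicities via the rank-nullity identity g(λ) = n − rank(A − λI):
  rank(A − (-2)·I) = 1, so dim ker(A − (-2)·I) = n − 1 = 3

Summary:
  λ = -2: algebraic multiplicity = 4, geometric multiplicity = 3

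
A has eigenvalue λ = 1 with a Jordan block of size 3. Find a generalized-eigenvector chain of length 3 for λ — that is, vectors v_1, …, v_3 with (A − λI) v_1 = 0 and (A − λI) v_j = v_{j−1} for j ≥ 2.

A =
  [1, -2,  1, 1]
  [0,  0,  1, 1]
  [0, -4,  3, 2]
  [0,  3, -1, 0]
A Jordan chain for λ = 1 of length 3:
v_1 = (1, 0, 2, -2)ᵀ
v_2 = (-2, -1, -4, 3)ᵀ
v_3 = (0, 1, 0, 0)ᵀ

Let N = A − (1)·I. We want v_3 with N^3 v_3 = 0 but N^2 v_3 ≠ 0; then v_{j-1} := N · v_j for j = 3, …, 2.

Pick v_3 = (0, 1, 0, 0)ᵀ.
Then v_2 = N · v_3 = (-2, -1, -4, 3)ᵀ.
Then v_1 = N · v_2 = (1, 0, 2, -2)ᵀ.

Sanity check: (A − (1)·I) v_1 = (0, 0, 0, 0)ᵀ = 0. ✓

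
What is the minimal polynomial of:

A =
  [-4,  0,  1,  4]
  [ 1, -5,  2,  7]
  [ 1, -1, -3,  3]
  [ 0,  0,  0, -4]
x^3 + 12*x^2 + 48*x + 64

The characteristic polynomial is χ_A(x) = (x + 4)^4, so the eigenvalues are known. The minimal polynomial is
  m_A(x) = Π_λ (x − λ)^{k_λ}
where k_λ is the size of the *largest* Jordan block for λ (equivalently, the smallest k with (A − λI)^k v = 0 for every generalised eigenvector v of λ).

  λ = -4: largest Jordan block has size 3, contributing (x + 4)^3

So m_A(x) = (x + 4)^3 = x^3 + 12*x^2 + 48*x + 64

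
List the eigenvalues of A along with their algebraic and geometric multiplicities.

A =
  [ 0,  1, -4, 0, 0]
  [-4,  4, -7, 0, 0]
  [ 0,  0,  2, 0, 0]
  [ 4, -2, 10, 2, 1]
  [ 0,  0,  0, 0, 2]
λ = 2: alg = 5, geom = 2

Step 1 — factor the characteristic polynomial to read off the algebraic multiplicities:
  χ_A(x) = (x - 2)^5

Step 2 — compute geometric multiplicities via the rank-nullity identity g(λ) = n − rank(A − λI):
  rank(A − (2)·I) = 3, so dim ker(A − (2)·I) = n − 3 = 2

Summary:
  λ = 2: algebraic multiplicity = 5, geometric multiplicity = 2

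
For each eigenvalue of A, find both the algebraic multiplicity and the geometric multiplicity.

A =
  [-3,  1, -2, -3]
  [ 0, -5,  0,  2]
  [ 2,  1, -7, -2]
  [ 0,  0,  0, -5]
λ = -5: alg = 4, geom = 2

Step 1 — factor the characteristic polynomial to read off the algebraic multiplicities:
  χ_A(x) = (x + 5)^4

Step 2 — compute geometric multiplicities via the rank-nullity identity g(λ) = n − rank(A − λI):
  rank(A − (-5)·I) = 2, so dim ker(A − (-5)·I) = n − 2 = 2

Summary:
  λ = -5: algebraic multiplicity = 4, geometric multiplicity = 2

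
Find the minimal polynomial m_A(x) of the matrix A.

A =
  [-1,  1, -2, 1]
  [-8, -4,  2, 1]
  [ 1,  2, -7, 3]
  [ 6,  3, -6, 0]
x^2 + 6*x + 9

The characteristic polynomial is χ_A(x) = (x + 3)^4, so the eigenvalues are known. The minimal polynomial is
  m_A(x) = Π_λ (x − λ)^{k_λ}
where k_λ is the size of the *largest* Jordan block for λ (equivalently, the smallest k with (A − λI)^k v = 0 for every generalised eigenvector v of λ).

  λ = -3: largest Jordan block has size 2, contributing (x + 3)^2

So m_A(x) = (x + 3)^2 = x^2 + 6*x + 9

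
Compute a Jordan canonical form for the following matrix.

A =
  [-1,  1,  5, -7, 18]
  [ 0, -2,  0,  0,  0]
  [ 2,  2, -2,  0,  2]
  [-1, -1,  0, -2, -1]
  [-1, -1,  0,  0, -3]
J_3(-2) ⊕ J_1(-2) ⊕ J_1(-2)

The characteristic polynomial is
  det(x·I − A) = x^5 + 10*x^4 + 40*x^3 + 80*x^2 + 80*x + 32 = (x + 2)^5

Eigenvalues and multiplicities (the geometric multiplicity of λ is n − rank(A − λI), which equals the number of Jordan blocks for λ):
  λ = -2: algebraic multiplicity = 5, geometric multiplicity = 3

Determining the block sizes for each eigenvalue:
  λ = -2: with am = 5 and gm = 3, the partition is not yet determined (e.g. several partitions of 5 into 3 parts exist). Let N = A − (-2)·I. Computing rank(N^1) = 2, rank(N^2) = 1, rank(N^3) = 0; the number of blocks of size ≥ j is rank(N^{j−1}) − rank(N^j), giving [3, 1, 1]. So we have 1 block(s) of size 3, 2 block(s) of size 1 → block sizes [3, 1, 1]

Assembling the blocks gives a Jordan form
J =
  [-2,  1,  0,  0,  0]
  [ 0, -2,  1,  0,  0]
  [ 0,  0, -2,  0,  0]
  [ 0,  0,  0, -2,  0]
  [ 0,  0,  0,  0, -2]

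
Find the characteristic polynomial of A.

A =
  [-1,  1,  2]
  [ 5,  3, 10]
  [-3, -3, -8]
x^3 + 6*x^2 + 12*x + 8

Expanding det(x·I − A) (e.g. by cofactor expansion or by noting that A is similar to its Jordan form J, which has the same characteristic polynomial as A) gives
  χ_A(x) = x^3 + 6*x^2 + 12*x + 8
which factors as (x + 2)^3. The eigenvalues (with algebraic multiplicities) are λ = -2 with multiplicity 3.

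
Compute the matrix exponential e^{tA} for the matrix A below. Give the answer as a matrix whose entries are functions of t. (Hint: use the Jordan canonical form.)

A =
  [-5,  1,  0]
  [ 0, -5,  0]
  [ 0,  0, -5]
e^{tA} =
  [exp(-5*t), t*exp(-5*t), 0]
  [0, exp(-5*t), 0]
  [0, 0, exp(-5*t)]

Strategy: write A = P · J · P⁻¹ where J is a Jordan canonical form, so e^{tA} = P · e^{tJ} · P⁻¹, and e^{tJ} can be computed block-by-block.

A has Jordan form
J =
  [-5,  1,  0]
  [ 0, -5,  0]
  [ 0,  0, -5]
(up to reordering of blocks).

Per-block formulas:
  For a 2×2 Jordan block J_2(-5): exp(t · J_2(-5)) = e^(-5t)·(I + t·N), where N is the 2×2 nilpotent shift.
  For a 1×1 block at λ = -5: exp(t · [-5]) = [e^(-5t)].

After assembling e^{tJ} and conjugating by P, we get:

e^{tA} =
  [exp(-5*t), t*exp(-5*t), 0]
  [0, exp(-5*t), 0]
  [0, 0, exp(-5*t)]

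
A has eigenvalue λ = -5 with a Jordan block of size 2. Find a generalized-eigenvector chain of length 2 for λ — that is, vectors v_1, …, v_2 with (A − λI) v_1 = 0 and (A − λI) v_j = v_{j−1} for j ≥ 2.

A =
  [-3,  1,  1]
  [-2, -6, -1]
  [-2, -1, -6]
A Jordan chain for λ = -5 of length 2:
v_1 = (2, -2, -2)ᵀ
v_2 = (1, 0, 0)ᵀ

Let N = A − (-5)·I. We want v_2 with N^2 v_2 = 0 but N^1 v_2 ≠ 0; then v_{j-1} := N · v_j for j = 2, …, 2.

Pick v_2 = (1, 0, 0)ᵀ.
Then v_1 = N · v_2 = (2, -2, -2)ᵀ.

Sanity check: (A − (-5)·I) v_1 = (0, 0, 0)ᵀ = 0. ✓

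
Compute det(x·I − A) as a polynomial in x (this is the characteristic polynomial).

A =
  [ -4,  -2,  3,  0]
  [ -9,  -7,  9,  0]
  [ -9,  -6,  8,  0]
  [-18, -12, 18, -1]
x^4 + 4*x^3 + 6*x^2 + 4*x + 1

Expanding det(x·I − A) (e.g. by cofactor expansion or by noting that A is similar to its Jordan form J, which has the same characteristic polynomial as A) gives
  χ_A(x) = x^4 + 4*x^3 + 6*x^2 + 4*x + 1
which factors as (x + 1)^4. The eigenvalues (with algebraic multiplicities) are λ = -1 with multiplicity 4.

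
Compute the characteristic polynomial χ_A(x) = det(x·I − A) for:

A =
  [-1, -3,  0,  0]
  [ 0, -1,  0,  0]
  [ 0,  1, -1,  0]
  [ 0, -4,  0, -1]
x^4 + 4*x^3 + 6*x^2 + 4*x + 1

Expanding det(x·I − A) (e.g. by cofactor expansion or by noting that A is similar to its Jordan form J, which has the same characteristic polynomial as A) gives
  χ_A(x) = x^4 + 4*x^3 + 6*x^2 + 4*x + 1
which factors as (x + 1)^4. The eigenvalues (with algebraic multiplicities) are λ = -1 with multiplicity 4.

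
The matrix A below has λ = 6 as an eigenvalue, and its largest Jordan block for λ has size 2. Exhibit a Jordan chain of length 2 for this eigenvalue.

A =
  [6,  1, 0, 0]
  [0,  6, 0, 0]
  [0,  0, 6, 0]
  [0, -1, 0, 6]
A Jordan chain for λ = 6 of length 2:
v_1 = (1, 0, 0, -1)ᵀ
v_2 = (0, 1, 0, 0)ᵀ

Let N = A − (6)·I. We want v_2 with N^2 v_2 = 0 but N^1 v_2 ≠ 0; then v_{j-1} := N · v_j for j = 2, …, 2.

Pick v_2 = (0, 1, 0, 0)ᵀ.
Then v_1 = N · v_2 = (1, 0, 0, -1)ᵀ.

Sanity check: (A − (6)·I) v_1 = (0, 0, 0, 0)ᵀ = 0. ✓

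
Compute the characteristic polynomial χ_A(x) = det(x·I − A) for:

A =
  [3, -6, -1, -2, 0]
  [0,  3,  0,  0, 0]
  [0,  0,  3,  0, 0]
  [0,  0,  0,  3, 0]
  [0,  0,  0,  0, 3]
x^5 - 15*x^4 + 90*x^3 - 270*x^2 + 405*x - 243

Expanding det(x·I − A) (e.g. by cofactor expansion or by noting that A is similar to its Jordan form J, which has the same characteristic polynomial as A) gives
  χ_A(x) = x^5 - 15*x^4 + 90*x^3 - 270*x^2 + 405*x - 243
which factors as (x - 3)^5. The eigenvalues (with algebraic multiplicities) are λ = 3 with multiplicity 5.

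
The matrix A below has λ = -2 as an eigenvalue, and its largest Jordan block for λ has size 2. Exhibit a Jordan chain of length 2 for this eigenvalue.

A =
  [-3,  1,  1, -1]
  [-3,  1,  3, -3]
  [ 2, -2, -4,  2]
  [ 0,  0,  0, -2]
A Jordan chain for λ = -2 of length 2:
v_1 = (-1, -3, 2, 0)ᵀ
v_2 = (1, 0, 0, 0)ᵀ

Let N = A − (-2)·I. We want v_2 with N^2 v_2 = 0 but N^1 v_2 ≠ 0; then v_{j-1} := N · v_j for j = 2, …, 2.

Pick v_2 = (1, 0, 0, 0)ᵀ.
Then v_1 = N · v_2 = (-1, -3, 2, 0)ᵀ.

Sanity check: (A − (-2)·I) v_1 = (0, 0, 0, 0)ᵀ = 0. ✓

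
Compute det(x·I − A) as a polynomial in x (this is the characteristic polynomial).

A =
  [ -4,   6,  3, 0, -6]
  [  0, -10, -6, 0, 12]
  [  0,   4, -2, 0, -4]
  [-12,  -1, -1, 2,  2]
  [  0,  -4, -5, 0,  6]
x^5 + 8*x^4 + 4*x^3 - 80*x^2 - 64*x + 256

Expanding det(x·I − A) (e.g. by cofactor expansion or by noting that A is similar to its Jordan form J, which has the same characteristic polynomial as A) gives
  χ_A(x) = x^5 + 8*x^4 + 4*x^3 - 80*x^2 - 64*x + 256
which factors as (x - 2)^2*(x + 4)^3. The eigenvalues (with algebraic multiplicities) are λ = -4 with multiplicity 3, λ = 2 with multiplicity 2.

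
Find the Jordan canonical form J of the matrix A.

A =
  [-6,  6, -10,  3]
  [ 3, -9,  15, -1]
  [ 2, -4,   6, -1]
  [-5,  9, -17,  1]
J_3(-2) ⊕ J_1(-2)

The characteristic polynomial is
  det(x·I − A) = x^4 + 8*x^3 + 24*x^2 + 32*x + 16 = (x + 2)^4

Eigenvalues and multiplicities (the geometric multiplicity of λ is n − rank(A − λI), which equals the number of Jordan blocks for λ):
  λ = -2: algebraic multiplicity = 4, geometric multiplicity = 2

Determining the block sizes for each eigenvalue:
  λ = -2: with am = 4 and gm = 2, the partition is not yet determined (e.g. several partitions of 4 into 2 parts exist). Let N = A − (-2)·I. Computing rank(N^1) = 2, rank(N^2) = 1, rank(N^3) = 0; the number of blocks of size ≥ j is rank(N^{j−1}) − rank(N^j), giving [2, 1, 1]. So we have 1 block(s) of size 3, 1 block(s) of size 1 → block sizes [3, 1]

Assembling the blocks gives a Jordan form
J =
  [-2,  1,  0,  0]
  [ 0, -2,  1,  0]
  [ 0,  0, -2,  0]
  [ 0,  0,  0, -2]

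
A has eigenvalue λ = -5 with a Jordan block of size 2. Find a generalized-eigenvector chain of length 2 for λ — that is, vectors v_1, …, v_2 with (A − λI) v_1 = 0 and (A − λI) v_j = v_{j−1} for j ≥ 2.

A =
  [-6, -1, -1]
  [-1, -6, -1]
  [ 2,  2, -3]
A Jordan chain for λ = -5 of length 2:
v_1 = (-1, -1, 2)ᵀ
v_2 = (1, 0, 0)ᵀ

Let N = A − (-5)·I. We want v_2 with N^2 v_2 = 0 but N^1 v_2 ≠ 0; then v_{j-1} := N · v_j for j = 2, …, 2.

Pick v_2 = (1, 0, 0)ᵀ.
Then v_1 = N · v_2 = (-1, -1, 2)ᵀ.

Sanity check: (A − (-5)·I) v_1 = (0, 0, 0)ᵀ = 0. ✓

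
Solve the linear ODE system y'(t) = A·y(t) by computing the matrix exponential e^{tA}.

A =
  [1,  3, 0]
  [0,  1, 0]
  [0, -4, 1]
e^{tA} =
  [exp(t), 3*t*exp(t), 0]
  [0, exp(t), 0]
  [0, -4*t*exp(t), exp(t)]

Strategy: write A = P · J · P⁻¹ where J is a Jordan canonical form, so e^{tA} = P · e^{tJ} · P⁻¹, and e^{tJ} can be computed block-by-block.

A has Jordan form
J =
  [1, 1, 0]
  [0, 1, 0]
  [0, 0, 1]
(up to reordering of blocks).

Per-block formulas:
  For a 2×2 Jordan block J_2(1): exp(t · J_2(1)) = e^(1t)·(I + t·N), where N is the 2×2 nilpotent shift.
  For a 1×1 block at λ = 1: exp(t · [1]) = [e^(1t)].

After assembling e^{tJ} and conjugating by P, we get:

e^{tA} =
  [exp(t), 3*t*exp(t), 0]
  [0, exp(t), 0]
  [0, -4*t*exp(t), exp(t)]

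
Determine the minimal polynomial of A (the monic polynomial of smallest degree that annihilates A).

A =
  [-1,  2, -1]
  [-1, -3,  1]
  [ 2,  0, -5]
x^3 + 9*x^2 + 27*x + 27

The characteristic polynomial is χ_A(x) = (x + 3)^3, so the eigenvalues are known. The minimal polynomial is
  m_A(x) = Π_λ (x − λ)^{k_λ}
where k_λ is the size of the *largest* Jordan block for λ (equivalently, the smallest k with (A − λI)^k v = 0 for every generalised eigenvector v of λ).

  λ = -3: largest Jordan block has size 3, contributing (x + 3)^3

So m_A(x) = (x + 3)^3 = x^3 + 9*x^2 + 27*x + 27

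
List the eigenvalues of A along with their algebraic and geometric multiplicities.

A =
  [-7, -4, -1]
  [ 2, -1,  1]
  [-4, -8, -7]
λ = -5: alg = 3, geom = 2

Step 1 — factor the characteristic polynomial to read off the algebraic multiplicities:
  χ_A(x) = (x + 5)^3

Step 2 — compute geometric multiplicities via the rank-nullity identity g(λ) = n − rank(A − λI):
  rank(A − (-5)·I) = 1, so dim ker(A − (-5)·I) = n − 1 = 2

Summary:
  λ = -5: algebraic multiplicity = 3, geometric multiplicity = 2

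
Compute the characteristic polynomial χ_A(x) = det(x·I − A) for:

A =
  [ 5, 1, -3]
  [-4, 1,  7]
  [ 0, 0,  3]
x^3 - 9*x^2 + 27*x - 27

Expanding det(x·I − A) (e.g. by cofactor expansion or by noting that A is similar to its Jordan form J, which has the same characteristic polynomial as A) gives
  χ_A(x) = x^3 - 9*x^2 + 27*x - 27
which factors as (x - 3)^3. The eigenvalues (with algebraic multiplicities) are λ = 3 with multiplicity 3.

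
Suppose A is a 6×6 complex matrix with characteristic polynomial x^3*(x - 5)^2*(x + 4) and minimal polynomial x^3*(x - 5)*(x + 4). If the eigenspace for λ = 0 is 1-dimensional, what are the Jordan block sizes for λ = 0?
Block sizes for λ = 0: [3]

Step 1 — from the characteristic polynomial, algebraic multiplicity of λ = 0 is 3. From dim ker(A − (0)·I) = 1, there are exactly 1 Jordan blocks for λ = 0.
Step 2 — from the minimal polynomial, the factor (x − 0)^3 tells us the largest block for λ = 0 has size 3.
Step 3 — with total size 3, 1 blocks, and largest block 3, the block sizes (in nonincreasing order) are [3].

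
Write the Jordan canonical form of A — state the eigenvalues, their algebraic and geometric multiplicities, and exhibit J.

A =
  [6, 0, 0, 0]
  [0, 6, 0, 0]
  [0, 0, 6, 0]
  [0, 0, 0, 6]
J_1(6) ⊕ J_1(6) ⊕ J_1(6) ⊕ J_1(6)

The characteristic polynomial is
  det(x·I − A) = x^4 - 24*x^3 + 216*x^2 - 864*x + 1296 = (x - 6)^4

Eigenvalues and multiplicities (the geometric multiplicity of λ is n − rank(A − λI), which equals the number of Jordan blocks for λ):
  λ = 6: algebraic multiplicity = 4, geometric multiplicity = 4

Determining the block sizes for each eigenvalue:
  λ = 6: gm = am = 4, so every block has size 1 → block sizes [1, 1, 1, 1]

Assembling the blocks gives a Jordan form
J =
  [6, 0, 0, 0]
  [0, 6, 0, 0]
  [0, 0, 6, 0]
  [0, 0, 0, 6]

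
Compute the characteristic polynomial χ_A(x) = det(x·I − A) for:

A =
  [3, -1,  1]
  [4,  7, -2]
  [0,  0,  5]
x^3 - 15*x^2 + 75*x - 125

Expanding det(x·I − A) (e.g. by cofactor expansion or by noting that A is similar to its Jordan form J, which has the same characteristic polynomial as A) gives
  χ_A(x) = x^3 - 15*x^2 + 75*x - 125
which factors as (x - 5)^3. The eigenvalues (with algebraic multiplicities) are λ = 5 with multiplicity 3.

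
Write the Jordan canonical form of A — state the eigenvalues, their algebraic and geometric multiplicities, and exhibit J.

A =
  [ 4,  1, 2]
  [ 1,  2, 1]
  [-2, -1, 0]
J_3(2)

The characteristic polynomial is
  det(x·I − A) = x^3 - 6*x^2 + 12*x - 8 = (x - 2)^3

Eigenvalues and multiplicities (the geometric multiplicity of λ is n − rank(A − λI), which equals the number of Jordan blocks for λ):
  λ = 2: algebraic multiplicity = 3, geometric multiplicity = 1

Determining the block sizes for each eigenvalue:
  λ = 2: one block (gm = 1), so the single block has size am = 3 → block sizes [3]

Assembling the blocks gives a Jordan form
J =
  [2, 1, 0]
  [0, 2, 1]
  [0, 0, 2]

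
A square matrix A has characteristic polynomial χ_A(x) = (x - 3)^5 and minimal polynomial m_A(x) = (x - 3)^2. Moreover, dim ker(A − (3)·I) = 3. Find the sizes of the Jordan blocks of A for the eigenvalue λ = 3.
Block sizes for λ = 3: [2, 2, 1]

Step 1 — from the characteristic polynomial, algebraic multiplicity of λ = 3 is 5. From dim ker(A − (3)·I) = 3, there are exactly 3 Jordan blocks for λ = 3.
Step 2 — from the minimal polynomial, the factor (x − 3)^2 tells us the largest block for λ = 3 has size 2.
Step 3 — with total size 5, 3 blocks, and largest block 2, the block sizes (in nonincreasing order) are [2, 2, 1].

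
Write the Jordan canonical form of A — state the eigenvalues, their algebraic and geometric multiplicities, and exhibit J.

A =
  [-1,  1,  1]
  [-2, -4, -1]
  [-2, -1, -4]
J_2(-3) ⊕ J_1(-3)

The characteristic polynomial is
  det(x·I − A) = x^3 + 9*x^2 + 27*x + 27 = (x + 3)^3

Eigenvalues and multiplicities (the geometric multiplicity of λ is n − rank(A − λI), which equals the number of Jordan blocks for λ):
  λ = -3: algebraic multiplicity = 3, geometric multiplicity = 2

Determining the block sizes for each eigenvalue:
  λ = -3: 2 blocks summing to 3 forces exactly one block of size 2 and the rest size 1 → block sizes [2, 1]

Assembling the blocks gives a Jordan form
J =
  [-3,  1,  0]
  [ 0, -3,  0]
  [ 0,  0, -3]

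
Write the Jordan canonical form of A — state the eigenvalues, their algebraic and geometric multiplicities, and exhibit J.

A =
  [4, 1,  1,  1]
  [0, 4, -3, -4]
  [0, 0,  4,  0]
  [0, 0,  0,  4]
J_3(4) ⊕ J_1(4)

The characteristic polynomial is
  det(x·I − A) = x^4 - 16*x^3 + 96*x^2 - 256*x + 256 = (x - 4)^4

Eigenvalues and multiplicities (the geometric multiplicity of λ is n − rank(A − λI), which equals the number of Jordan blocks for λ):
  λ = 4: algebraic multiplicity = 4, geometric multiplicity = 2

Determining the block sizes for each eigenvalue:
  λ = 4: with am = 4 and gm = 2, the partition is not yet determined (e.g. several partitions of 4 into 2 parts exist). Let N = A − (4)·I. Computing rank(N^1) = 2, rank(N^2) = 1, rank(N^3) = 0; the number of blocks of size ≥ j is rank(N^{j−1}) − rank(N^j), giving [2, 1, 1]. So we have 1 block(s) of size 3, 1 block(s) of size 1 → block sizes [3, 1]

Assembling the blocks gives a Jordan form
J =
  [4, 1, 0, 0]
  [0, 4, 1, 0]
  [0, 0, 4, 0]
  [0, 0, 0, 4]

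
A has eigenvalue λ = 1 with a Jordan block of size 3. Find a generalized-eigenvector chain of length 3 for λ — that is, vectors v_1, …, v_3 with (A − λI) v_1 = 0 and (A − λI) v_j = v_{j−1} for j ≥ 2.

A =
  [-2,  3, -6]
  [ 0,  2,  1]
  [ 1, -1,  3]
A Jordan chain for λ = 1 of length 3:
v_1 = (3, 1, -1)ᵀ
v_2 = (-3, 0, 1)ᵀ
v_3 = (1, 0, 0)ᵀ

Let N = A − (1)·I. We want v_3 with N^3 v_3 = 0 but N^2 v_3 ≠ 0; then v_{j-1} := N · v_j for j = 3, …, 2.

Pick v_3 = (1, 0, 0)ᵀ.
Then v_2 = N · v_3 = (-3, 0, 1)ᵀ.
Then v_1 = N · v_2 = (3, 1, -1)ᵀ.

Sanity check: (A − (1)·I) v_1 = (0, 0, 0)ᵀ = 0. ✓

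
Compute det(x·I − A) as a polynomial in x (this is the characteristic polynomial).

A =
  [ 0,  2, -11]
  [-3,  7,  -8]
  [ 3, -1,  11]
x^3 - 18*x^2 + 108*x - 216

Expanding det(x·I − A) (e.g. by cofactor expansion or by noting that A is similar to its Jordan form J, which has the same characteristic polynomial as A) gives
  χ_A(x) = x^3 - 18*x^2 + 108*x - 216
which factors as (x - 6)^3. The eigenvalues (with algebraic multiplicities) are λ = 6 with multiplicity 3.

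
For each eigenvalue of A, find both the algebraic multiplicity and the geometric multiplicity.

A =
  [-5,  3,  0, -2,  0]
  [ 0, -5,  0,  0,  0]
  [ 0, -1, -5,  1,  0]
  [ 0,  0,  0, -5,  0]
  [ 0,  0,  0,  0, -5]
λ = -5: alg = 5, geom = 3

Step 1 — factor the characteristic polynomial to read off the algebraic multiplicities:
  χ_A(x) = (x + 5)^5

Step 2 — compute geometric multiplicities via the rank-nullity identity g(λ) = n − rank(A − λI):
  rank(A − (-5)·I) = 2, so dim ker(A − (-5)·I) = n − 2 = 3

Summary:
  λ = -5: algebraic multiplicity = 5, geometric multiplicity = 3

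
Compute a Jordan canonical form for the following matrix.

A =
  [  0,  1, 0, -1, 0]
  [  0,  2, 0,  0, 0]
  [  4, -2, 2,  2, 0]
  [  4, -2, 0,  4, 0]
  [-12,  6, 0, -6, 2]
J_2(2) ⊕ J_1(2) ⊕ J_1(2) ⊕ J_1(2)

The characteristic polynomial is
  det(x·I − A) = x^5 - 10*x^4 + 40*x^3 - 80*x^2 + 80*x - 32 = (x - 2)^5

Eigenvalues and multiplicities (the geometric multiplicity of λ is n − rank(A − λI), which equals the number of Jordan blocks for λ):
  λ = 2: algebraic multiplicity = 5, geometric multiplicity = 4

Determining the block sizes for each eigenvalue:
  λ = 2: 4 blocks summing to 5 forces exactly one block of size 2 and the rest size 1 → block sizes [2, 1, 1, 1]

Assembling the blocks gives a Jordan form
J =
  [2, 1, 0, 0, 0]
  [0, 2, 0, 0, 0]
  [0, 0, 2, 0, 0]
  [0, 0, 0, 2, 0]
  [0, 0, 0, 0, 2]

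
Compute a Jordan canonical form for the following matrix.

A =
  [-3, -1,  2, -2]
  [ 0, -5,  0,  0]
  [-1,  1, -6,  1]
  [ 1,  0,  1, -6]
J_2(-5) ⊕ J_2(-5)

The characteristic polynomial is
  det(x·I − A) = x^4 + 20*x^3 + 150*x^2 + 500*x + 625 = (x + 5)^4

Eigenvalues and multiplicities (the geometric multiplicity of λ is n − rank(A − λI), which equals the number of Jordan blocks for λ):
  λ = -5: algebraic multiplicity = 4, geometric multiplicity = 2

Determining the block sizes for each eigenvalue:
  λ = -5: with am = 4 and gm = 2, the partition is not yet determined (e.g. several partitions of 4 into 2 parts exist). Let N = A − (-5)·I. Computing rank(N^1) = 2, rank(N^2) = 0; the number of blocks of size ≥ j is rank(N^{j−1}) − rank(N^j), giving [2, 2]. So we have 2 block(s) of size 2 → block sizes [2, 2]

Assembling the blocks gives a Jordan form
J =
  [-5,  1,  0,  0]
  [ 0, -5,  0,  0]
  [ 0,  0, -5,  1]
  [ 0,  0,  0, -5]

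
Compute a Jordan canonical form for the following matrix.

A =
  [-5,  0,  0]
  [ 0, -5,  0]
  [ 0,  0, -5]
J_1(-5) ⊕ J_1(-5) ⊕ J_1(-5)

The characteristic polynomial is
  det(x·I − A) = x^3 + 15*x^2 + 75*x + 125 = (x + 5)^3

Eigenvalues and multiplicities (the geometric multiplicity of λ is n − rank(A − λI), which equals the number of Jordan blocks for λ):
  λ = -5: algebraic multiplicity = 3, geometric multiplicity = 3

Determining the block sizes for each eigenvalue:
  λ = -5: gm = am = 3, so every block has size 1 → block sizes [1, 1, 1]

Assembling the blocks gives a Jordan form
J =
  [-5,  0,  0]
  [ 0, -5,  0]
  [ 0,  0, -5]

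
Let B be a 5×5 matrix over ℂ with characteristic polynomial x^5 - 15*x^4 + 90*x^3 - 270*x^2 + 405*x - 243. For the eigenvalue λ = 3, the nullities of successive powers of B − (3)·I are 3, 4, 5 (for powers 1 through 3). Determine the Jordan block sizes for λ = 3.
Block sizes for λ = 3: [3, 1, 1]

From the dimensions of kernels of powers, the number of Jordan blocks of size at least j is d_j − d_{j−1} where d_j = dim ker(N^j) (with d_0 = 0). Computing the differences gives [3, 1, 1].
The number of blocks of size exactly k is (#blocks of size ≥ k) − (#blocks of size ≥ k + 1), so the partition is: 2 block(s) of size 1, 1 block(s) of size 3.
In nonincreasing order the block sizes are [3, 1, 1].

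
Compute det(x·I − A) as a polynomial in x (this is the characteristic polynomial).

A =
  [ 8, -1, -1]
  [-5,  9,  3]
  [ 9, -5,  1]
x^3 - 18*x^2 + 108*x - 216

Expanding det(x·I − A) (e.g. by cofactor expansion or by noting that A is similar to its Jordan form J, which has the same characteristic polynomial as A) gives
  χ_A(x) = x^3 - 18*x^2 + 108*x - 216
which factors as (x - 6)^3. The eigenvalues (with algebraic multiplicities) are λ = 6 with multiplicity 3.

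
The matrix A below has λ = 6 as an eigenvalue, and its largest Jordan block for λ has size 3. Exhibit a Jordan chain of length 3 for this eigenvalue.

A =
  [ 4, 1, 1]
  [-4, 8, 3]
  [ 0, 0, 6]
A Jordan chain for λ = 6 of length 3:
v_1 = (1, 2, 0)ᵀ
v_2 = (1, 3, 0)ᵀ
v_3 = (0, 0, 1)ᵀ

Let N = A − (6)·I. We want v_3 with N^3 v_3 = 0 but N^2 v_3 ≠ 0; then v_{j-1} := N · v_j for j = 3, …, 2.

Pick v_3 = (0, 0, 1)ᵀ.
Then v_2 = N · v_3 = (1, 3, 0)ᵀ.
Then v_1 = N · v_2 = (1, 2, 0)ᵀ.

Sanity check: (A − (6)·I) v_1 = (0, 0, 0)ᵀ = 0. ✓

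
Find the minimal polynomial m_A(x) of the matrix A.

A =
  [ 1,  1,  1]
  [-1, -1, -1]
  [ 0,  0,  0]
x^2

The characteristic polynomial is χ_A(x) = x^3, so the eigenvalues are known. The minimal polynomial is
  m_A(x) = Π_λ (x − λ)^{k_λ}
where k_λ is the size of the *largest* Jordan block for λ (equivalently, the smallest k with (A − λI)^k v = 0 for every generalised eigenvector v of λ).

  λ = 0: largest Jordan block has size 2, contributing (x − 0)^2

So m_A(x) = x^2 = x^2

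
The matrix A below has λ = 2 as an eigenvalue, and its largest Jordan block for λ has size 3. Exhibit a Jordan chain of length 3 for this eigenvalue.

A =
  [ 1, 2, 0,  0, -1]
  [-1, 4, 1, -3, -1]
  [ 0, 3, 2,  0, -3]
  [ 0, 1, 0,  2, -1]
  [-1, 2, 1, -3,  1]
A Jordan chain for λ = 2 of length 3:
v_1 = (1, 1, 0, 0, 1)ᵀ
v_2 = (0, 1, 0, 0, 1)ᵀ
v_3 = (0, 0, 1, 0, 0)ᵀ

Let N = A − (2)·I. We want v_3 with N^3 v_3 = 0 but N^2 v_3 ≠ 0; then v_{j-1} := N · v_j for j = 3, …, 2.

Pick v_3 = (0, 0, 1, 0, 0)ᵀ.
Then v_2 = N · v_3 = (0, 1, 0, 0, 1)ᵀ.
Then v_1 = N · v_2 = (1, 1, 0, 0, 1)ᵀ.

Sanity check: (A − (2)·I) v_1 = (0, 0, 0, 0, 0)ᵀ = 0. ✓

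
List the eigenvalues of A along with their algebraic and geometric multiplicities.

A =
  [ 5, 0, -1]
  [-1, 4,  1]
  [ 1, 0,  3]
λ = 4: alg = 3, geom = 2

Step 1 — factor the characteristic polynomial to read off the algebraic multiplicities:
  χ_A(x) = (x - 4)^3

Step 2 — compute geometric multiplicities via the rank-nullity identity g(λ) = n − rank(A − λI):
  rank(A − (4)·I) = 1, so dim ker(A − (4)·I) = n − 1 = 2

Summary:
  λ = 4: algebraic multiplicity = 3, geometric multiplicity = 2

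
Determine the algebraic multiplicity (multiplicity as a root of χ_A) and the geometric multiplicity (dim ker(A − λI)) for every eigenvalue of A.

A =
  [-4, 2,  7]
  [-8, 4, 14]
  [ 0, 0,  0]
λ = 0: alg = 3, geom = 2

Step 1 — factor the characteristic polynomial to read off the algebraic multiplicities:
  χ_A(x) = x^3

Step 2 — compute geometric multiplicities via the rank-nullity identity g(λ) = n − rank(A − λI):
  rank(A − (0)·I) = 1, so dim ker(A − (0)·I) = n − 1 = 2

Summary:
  λ = 0: algebraic multiplicity = 3, geometric multiplicity = 2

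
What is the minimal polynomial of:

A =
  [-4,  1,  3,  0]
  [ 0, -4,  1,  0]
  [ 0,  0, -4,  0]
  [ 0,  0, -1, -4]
x^3 + 12*x^2 + 48*x + 64

The characteristic polynomial is χ_A(x) = (x + 4)^4, so the eigenvalues are known. The minimal polynomial is
  m_A(x) = Π_λ (x − λ)^{k_λ}
where k_λ is the size of the *largest* Jordan block for λ (equivalently, the smallest k with (A − λI)^k v = 0 for every generalised eigenvector v of λ).

  λ = -4: largest Jordan block has size 3, contributing (x + 4)^3

So m_A(x) = (x + 4)^3 = x^3 + 12*x^2 + 48*x + 64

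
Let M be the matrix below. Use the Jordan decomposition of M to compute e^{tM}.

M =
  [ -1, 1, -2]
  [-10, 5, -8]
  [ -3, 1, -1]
e^{tM} =
  [-2*t*exp(t) + exp(t), t*exp(t), -2*t*exp(t)]
  [2*t^2*exp(t) - 10*t*exp(t), -t^2*exp(t) + 4*t*exp(t) + exp(t), 2*t^2*exp(t) - 8*t*exp(t)]
  [t^2*exp(t) - 3*t*exp(t), -t^2*exp(t)/2 + t*exp(t), t^2*exp(t) - 2*t*exp(t) + exp(t)]

Strategy: write M = P · J · P⁻¹ where J is a Jordan canonical form, so e^{tM} = P · e^{tJ} · P⁻¹, and e^{tJ} can be computed block-by-block.

M has Jordan form
J =
  [1, 1, 0]
  [0, 1, 1]
  [0, 0, 1]
(up to reordering of blocks).

Per-block formulas:
  For a 3×3 Jordan block J_3(1): exp(t · J_3(1)) = e^(1t)·(I + t·N + (t^2/2)·N^2), where N is the 3×3 nilpotent shift.

After assembling e^{tJ} and conjugating by P, we get:

e^{tM} =
  [-2*t*exp(t) + exp(t), t*exp(t), -2*t*exp(t)]
  [2*t^2*exp(t) - 10*t*exp(t), -t^2*exp(t) + 4*t*exp(t) + exp(t), 2*t^2*exp(t) - 8*t*exp(t)]
  [t^2*exp(t) - 3*t*exp(t), -t^2*exp(t)/2 + t*exp(t), t^2*exp(t) - 2*t*exp(t) + exp(t)]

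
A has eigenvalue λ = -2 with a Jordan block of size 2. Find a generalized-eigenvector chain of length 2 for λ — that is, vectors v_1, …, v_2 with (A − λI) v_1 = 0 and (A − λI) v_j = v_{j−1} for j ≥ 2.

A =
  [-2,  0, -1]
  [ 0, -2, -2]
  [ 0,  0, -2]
A Jordan chain for λ = -2 of length 2:
v_1 = (-1, -2, 0)ᵀ
v_2 = (0, 0, 1)ᵀ

Let N = A − (-2)·I. We want v_2 with N^2 v_2 = 0 but N^1 v_2 ≠ 0; then v_{j-1} := N · v_j for j = 2, …, 2.

Pick v_2 = (0, 0, 1)ᵀ.
Then v_1 = N · v_2 = (-1, -2, 0)ᵀ.

Sanity check: (A − (-2)·I) v_1 = (0, 0, 0)ᵀ = 0. ✓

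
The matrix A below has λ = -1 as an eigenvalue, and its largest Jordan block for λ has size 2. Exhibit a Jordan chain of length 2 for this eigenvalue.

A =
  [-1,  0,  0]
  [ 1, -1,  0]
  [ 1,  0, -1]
A Jordan chain for λ = -1 of length 2:
v_1 = (0, 1, 1)ᵀ
v_2 = (1, 0, 0)ᵀ

Let N = A − (-1)·I. We want v_2 with N^2 v_2 = 0 but N^1 v_2 ≠ 0; then v_{j-1} := N · v_j for j = 2, …, 2.

Pick v_2 = (1, 0, 0)ᵀ.
Then v_1 = N · v_2 = (0, 1, 1)ᵀ.

Sanity check: (A − (-1)·I) v_1 = (0, 0, 0)ᵀ = 0. ✓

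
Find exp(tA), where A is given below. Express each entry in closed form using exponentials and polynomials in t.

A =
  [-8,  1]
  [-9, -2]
e^{tA} =
  [-3*t*exp(-5*t) + exp(-5*t), t*exp(-5*t)]
  [-9*t*exp(-5*t), 3*t*exp(-5*t) + exp(-5*t)]

Strategy: write A = P · J · P⁻¹ where J is a Jordan canonical form, so e^{tA} = P · e^{tJ} · P⁻¹, and e^{tJ} can be computed block-by-block.

A has Jordan form
J =
  [-5,  1]
  [ 0, -5]
(up to reordering of blocks).

Per-block formulas:
  For a 2×2 Jordan block J_2(-5): exp(t · J_2(-5)) = e^(-5t)·(I + t·N), where N is the 2×2 nilpotent shift.

After assembling e^{tJ} and conjugating by P, we get:

e^{tA} =
  [-3*t*exp(-5*t) + exp(-5*t), t*exp(-5*t)]
  [-9*t*exp(-5*t), 3*t*exp(-5*t) + exp(-5*t)]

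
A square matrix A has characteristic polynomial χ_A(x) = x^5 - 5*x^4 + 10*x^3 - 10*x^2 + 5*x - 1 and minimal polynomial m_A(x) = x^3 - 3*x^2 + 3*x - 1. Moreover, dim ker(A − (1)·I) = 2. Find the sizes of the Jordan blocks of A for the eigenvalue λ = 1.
Block sizes for λ = 1: [3, 2]

Step 1 — from the characteristic polynomial, algebraic multiplicity of λ = 1 is 5. From dim ker(A − (1)·I) = 2, there are exactly 2 Jordan blocks for λ = 1.
Step 2 — from the minimal polynomial, the factor (x − 1)^3 tells us the largest block for λ = 1 has size 3.
Step 3 — with total size 5, 2 blocks, and largest block 3, the block sizes (in nonincreasing order) are [3, 2].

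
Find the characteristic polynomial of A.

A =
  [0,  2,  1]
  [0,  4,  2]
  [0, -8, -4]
x^3

Expanding det(x·I − A) (e.g. by cofactor expansion or by noting that A is similar to its Jordan form J, which has the same characteristic polynomial as A) gives
  χ_A(x) = x^3
which factors as x^3. The eigenvalues (with algebraic multiplicities) are λ = 0 with multiplicity 3.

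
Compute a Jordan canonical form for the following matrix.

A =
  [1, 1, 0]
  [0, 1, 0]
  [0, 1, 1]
J_2(1) ⊕ J_1(1)

The characteristic polynomial is
  det(x·I − A) = x^3 - 3*x^2 + 3*x - 1 = (x - 1)^3

Eigenvalues and multiplicities (the geometric multiplicity of λ is n − rank(A − λI), which equals the number of Jordan blocks for λ):
  λ = 1: algebraic multiplicity = 3, geometric multiplicity = 2

Determining the block sizes for each eigenvalue:
  λ = 1: 2 blocks summing to 3 forces exactly one block of size 2 and the rest size 1 → block sizes [2, 1]

Assembling the blocks gives a Jordan form
J =
  [1, 1, 0]
  [0, 1, 0]
  [0, 0, 1]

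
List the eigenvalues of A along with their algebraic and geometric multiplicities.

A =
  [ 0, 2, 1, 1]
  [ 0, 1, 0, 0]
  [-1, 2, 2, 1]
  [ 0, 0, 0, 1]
λ = 1: alg = 4, geom = 3

Step 1 — factor the characteristic polynomial to read off the algebraic multiplicities:
  χ_A(x) = (x - 1)^4

Step 2 — compute geometric multiplicities via the rank-nullity identity g(λ) = n − rank(A − λI):
  rank(A − (1)·I) = 1, so dim ker(A − (1)·I) = n − 1 = 3

Summary:
  λ = 1: algebraic multiplicity = 4, geometric multiplicity = 3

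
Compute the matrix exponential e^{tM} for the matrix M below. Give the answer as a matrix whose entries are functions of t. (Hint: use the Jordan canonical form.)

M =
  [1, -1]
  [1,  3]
e^{tM} =
  [-t*exp(2*t) + exp(2*t), -t*exp(2*t)]
  [t*exp(2*t), t*exp(2*t) + exp(2*t)]

Strategy: write M = P · J · P⁻¹ where J is a Jordan canonical form, so e^{tM} = P · e^{tJ} · P⁻¹, and e^{tJ} can be computed block-by-block.

M has Jordan form
J =
  [2, 1]
  [0, 2]
(up to reordering of blocks).

Per-block formulas:
  For a 2×2 Jordan block J_2(2): exp(t · J_2(2)) = e^(2t)·(I + t·N), where N is the 2×2 nilpotent shift.

After assembling e^{tJ} and conjugating by P, we get:

e^{tM} =
  [-t*exp(2*t) + exp(2*t), -t*exp(2*t)]
  [t*exp(2*t), t*exp(2*t) + exp(2*t)]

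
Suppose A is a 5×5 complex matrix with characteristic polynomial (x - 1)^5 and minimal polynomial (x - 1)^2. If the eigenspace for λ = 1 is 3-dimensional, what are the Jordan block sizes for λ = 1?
Block sizes for λ = 1: [2, 2, 1]

Step 1 — from the characteristic polynomial, algebraic multiplicity of λ = 1 is 5. From dim ker(A − (1)·I) = 3, there are exactly 3 Jordan blocks for λ = 1.
Step 2 — from the minimal polynomial, the factor (x − 1)^2 tells us the largest block for λ = 1 has size 2.
Step 3 — with total size 5, 3 blocks, and largest block 2, the block sizes (in nonincreasing order) are [2, 2, 1].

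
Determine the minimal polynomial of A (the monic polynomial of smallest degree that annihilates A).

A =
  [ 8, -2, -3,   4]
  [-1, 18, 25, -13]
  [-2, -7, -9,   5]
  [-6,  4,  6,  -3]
x^4 - 14*x^3 + 72*x^2 - 162*x + 135

The characteristic polynomial is χ_A(x) = (x - 5)*(x - 3)^3, so the eigenvalues are known. The minimal polynomial is
  m_A(x) = Π_λ (x − λ)^{k_λ}
where k_λ is the size of the *largest* Jordan block for λ (equivalently, the smallest k with (A − λI)^k v = 0 for every generalised eigenvector v of λ).

  λ = 3: largest Jordan block has size 3, contributing (x − 3)^3
  λ = 5: largest Jordan block has size 1, contributing (x − 5)

So m_A(x) = (x - 5)*(x - 3)^3 = x^4 - 14*x^3 + 72*x^2 - 162*x + 135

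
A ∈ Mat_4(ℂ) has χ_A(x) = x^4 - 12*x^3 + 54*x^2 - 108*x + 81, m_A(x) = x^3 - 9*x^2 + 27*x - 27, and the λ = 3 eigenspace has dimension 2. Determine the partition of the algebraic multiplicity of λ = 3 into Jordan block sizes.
Block sizes for λ = 3: [3, 1]

Step 1 — from the characteristic polynomial, algebraic multiplicity of λ = 3 is 4. From dim ker(A − (3)·I) = 2, there are exactly 2 Jordan blocks for λ = 3.
Step 2 — from the minimal polynomial, the factor (x − 3)^3 tells us the largest block for λ = 3 has size 3.
Step 3 — with total size 4, 2 blocks, and largest block 3, the block sizes (in nonincreasing order) are [3, 1].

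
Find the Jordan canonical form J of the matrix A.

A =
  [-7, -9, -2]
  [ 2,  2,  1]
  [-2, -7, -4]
J_3(-3)

The characteristic polynomial is
  det(x·I − A) = x^3 + 9*x^2 + 27*x + 27 = (x + 3)^3

Eigenvalues and multiplicities (the geometric multiplicity of λ is n − rank(A − λI), which equals the number of Jordan blocks for λ):
  λ = -3: algebraic multiplicity = 3, geometric multiplicity = 1

Determining the block sizes for each eigenvalue:
  λ = -3: one block (gm = 1), so the single block has size am = 3 → block sizes [3]

Assembling the blocks gives a Jordan form
J =
  [-3,  1,  0]
  [ 0, -3,  1]
  [ 0,  0, -3]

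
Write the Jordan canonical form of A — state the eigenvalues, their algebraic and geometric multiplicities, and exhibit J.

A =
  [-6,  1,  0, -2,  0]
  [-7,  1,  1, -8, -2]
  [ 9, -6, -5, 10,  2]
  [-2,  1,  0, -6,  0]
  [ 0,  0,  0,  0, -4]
J_3(-4) ⊕ J_1(-4) ⊕ J_1(-4)

The characteristic polynomial is
  det(x·I − A) = x^5 + 20*x^4 + 160*x^3 + 640*x^2 + 1280*x + 1024 = (x + 4)^5

Eigenvalues and multiplicities (the geometric multiplicity of λ is n − rank(A − λI), which equals the number of Jordan blocks for λ):
  λ = -4: algebraic multiplicity = 5, geometric multiplicity = 3

Determining the block sizes for each eigenvalue:
  λ = -4: with am = 5 and gm = 3, the partition is not yet determined (e.g. several partitions of 5 into 3 parts exist). Let N = A − (-4)·I. Computing rank(N^1) = 2, rank(N^2) = 1, rank(N^3) = 0; the number of blocks of size ≥ j is rank(N^{j−1}) − rank(N^j), giving [3, 1, 1]. So we have 1 block(s) of size 3, 2 block(s) of size 1 → block sizes [3, 1, 1]

Assembling the blocks gives a Jordan form
J =
  [-4,  1,  0,  0,  0]
  [ 0, -4,  1,  0,  0]
  [ 0,  0, -4,  0,  0]
  [ 0,  0,  0, -4,  0]
  [ 0,  0,  0,  0, -4]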